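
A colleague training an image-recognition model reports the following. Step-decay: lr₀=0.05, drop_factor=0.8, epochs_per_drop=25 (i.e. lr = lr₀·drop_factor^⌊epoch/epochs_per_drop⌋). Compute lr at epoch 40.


n_drops = ⌊40/25⌋ = 1
lr = 0.05·0.8^1 = 0.05·0.8 = 0.04

0.04


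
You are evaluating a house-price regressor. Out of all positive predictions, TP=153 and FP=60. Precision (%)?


Precision = TP/(TP+FP)
= 153/(153+60)
= 153/213 = 71.83%

71.83%


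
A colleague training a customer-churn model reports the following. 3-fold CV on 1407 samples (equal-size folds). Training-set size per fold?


Fold size = 1407/3 = 469
Training per fold = 1407 - 469 = 938

938


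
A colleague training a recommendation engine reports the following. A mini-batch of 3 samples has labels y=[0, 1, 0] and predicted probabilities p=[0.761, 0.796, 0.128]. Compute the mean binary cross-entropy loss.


L[0] = -ln(1-0.761) = -ln(0.239) = 1.4313
L[1] = -ln(0.796) = 0.2282
L[2] = -ln(1-0.128) = -ln(0.872) = 0.137
mean = (1.4313 + 0.2282 + 0.137)/3 = 0.5988

0.5988


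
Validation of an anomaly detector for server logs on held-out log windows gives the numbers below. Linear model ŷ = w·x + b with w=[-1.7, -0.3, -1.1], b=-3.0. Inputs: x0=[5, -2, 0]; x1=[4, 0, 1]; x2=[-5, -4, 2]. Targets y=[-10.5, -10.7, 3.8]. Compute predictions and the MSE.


ŷ0 = (-1.7)·(5) + (-0.3)·(-2) + (-1.1)·(0) - 3.0 = -10.9
ŷ1 = (-1.7)·(4) + (-0.3)·(0) + (-1.1)·(1) - 3.0 = -10.9
ŷ2 = (-1.7)·(-5) + (-0.3)·(-4) + (-1.1)·(2) - 3.0 = 4.5
errors² = [0.16, 0.04, 0.49]
MSE = 0.6900/3 = 0.23

0.23


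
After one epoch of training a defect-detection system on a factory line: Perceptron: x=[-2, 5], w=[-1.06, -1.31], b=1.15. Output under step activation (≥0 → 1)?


z = (-2)·(-1.06) + (5)·(-1.31) + 1.15
  = -3.28
step(z) = 0 (z<0)

0


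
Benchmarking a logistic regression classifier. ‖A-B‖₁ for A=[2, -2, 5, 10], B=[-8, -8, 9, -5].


d = |2+ 8| + |-2+ 8| + |5-9| + |10+ 5|
  = 10 + 6 + 4 + 15
  = 35

35


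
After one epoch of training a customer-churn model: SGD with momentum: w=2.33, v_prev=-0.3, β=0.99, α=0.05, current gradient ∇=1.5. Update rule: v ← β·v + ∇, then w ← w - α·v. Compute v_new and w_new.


v_new = 0.99·-0.3 + 1.5 = -0.297 + 1.5 = 1.203
w_new = 2.33 - 0.05·1.203 = 2.33 - 0.06015 = 2.26985

v_new=1.203, w_new=2.26985


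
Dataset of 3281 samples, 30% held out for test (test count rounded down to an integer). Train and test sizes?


Test = ⌊3281·30/100⌋ = 984
Train = 3281 - 984 = 2297

Train: 2297, Test: 984


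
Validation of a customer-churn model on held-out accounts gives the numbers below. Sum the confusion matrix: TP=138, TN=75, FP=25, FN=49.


Total = TP + TN + FP + FN
= 138 + 75 + 25 + 49
= 287
(Predicted positive: 163, predicted negative: 124)

287


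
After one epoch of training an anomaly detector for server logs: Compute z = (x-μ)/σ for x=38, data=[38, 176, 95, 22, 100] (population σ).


μ = 86.2, σ = 54.3632
z = (38 - 86.2)/54.3632 = -0.8866

-0.8866


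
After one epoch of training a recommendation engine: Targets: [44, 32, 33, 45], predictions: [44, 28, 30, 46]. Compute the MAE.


Absolute errors: |44-44|=0, |32-28|=4, |33-30|=3, |45-46|=1
Sum = 8
MAE = 8/4 = 2

2


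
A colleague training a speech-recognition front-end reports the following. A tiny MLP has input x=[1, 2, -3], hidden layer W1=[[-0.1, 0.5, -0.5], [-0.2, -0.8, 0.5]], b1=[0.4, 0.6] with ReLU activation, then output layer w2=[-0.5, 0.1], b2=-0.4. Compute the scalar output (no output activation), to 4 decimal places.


z1[0] = (-0.1)·(1) + (0.5)·(2) + (-0.5)·(-3) + 0.4 = 2.8
z1[1] = (-0.2)·(1) + (-0.8)·(2) + (0.5)·(-3) + 0.6 = -2.7
h = ReLU(z1) = [2.8, 0.0]
output = (-0.5)·(2.8) + (0.1)·(0.0) - 0.4 = -1.8

-1.8


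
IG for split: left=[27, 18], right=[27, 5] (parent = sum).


Parent = [54, 23], H_parent = 0.8797
H_left = 0.971 (n=45), H_right = 0.6253 (n=32)
H_children = (45/77)·0.971 + (32/77)·0.6253 = 0.8273
IG = 0.8797 - 0.8273 = 0.0524

0.0524


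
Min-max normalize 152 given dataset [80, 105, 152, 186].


min=80, max=186
(152-80)/(186-80) = 72/106 = 0.6792

0.6792


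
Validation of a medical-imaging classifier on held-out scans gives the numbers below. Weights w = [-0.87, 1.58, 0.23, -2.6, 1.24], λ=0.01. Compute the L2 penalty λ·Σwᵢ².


‖w‖₂² = (-0.87)² + (1.58)² + (0.23)² + (-2.6)² + (1.24)²
     = 0.7569 + 2.4964 + 0.0529 + 6.76 + 1.5376
     = 11.6038
λ·‖w‖₂² = 0.01·11.6038 = 0.116038

0.116038


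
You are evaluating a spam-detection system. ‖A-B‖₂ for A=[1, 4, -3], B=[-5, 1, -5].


d = √((1+ 5)² + (4-1)² + (-3+ 5)²)
  = √(36 + 9 + 4)
  = √49 = 7.0

7.0


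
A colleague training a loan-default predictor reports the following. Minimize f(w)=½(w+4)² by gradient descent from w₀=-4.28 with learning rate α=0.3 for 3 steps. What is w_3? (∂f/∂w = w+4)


step 1: grad = -4.28+4 = -0.28; w = -4.28 - 0.3·(-0.28) = -4.196
step 2: grad = -4.196+4 = -0.196; w = -4.196 - 0.3·(-0.196) = -4.1372
step 3: grad = -4.1372+4 = -0.1372; w = -4.1372 - 0.3·(-0.1372) = -4.09604

-4.09604


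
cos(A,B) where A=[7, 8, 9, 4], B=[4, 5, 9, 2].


A·B = 7·4 + 8·5 + 9·9 + 4·2 = 157
‖A‖ = √210 = 14.4914, ‖B‖ = √126 = 11.225
cos = 157/(√210·√126) = 157/√26460 = 0.9652

0.9652


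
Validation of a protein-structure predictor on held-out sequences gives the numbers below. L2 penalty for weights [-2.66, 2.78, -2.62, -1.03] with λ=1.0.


‖w‖₂² = (-2.66)² + (2.78)² + (-2.62)² + (-1.03)²
     = 7.0756 + 7.7284 + 6.8644 + 1.0609
     = 22.7293
λ·‖w‖₂² = 1.0·22.7293 = 22.7293

22.7293


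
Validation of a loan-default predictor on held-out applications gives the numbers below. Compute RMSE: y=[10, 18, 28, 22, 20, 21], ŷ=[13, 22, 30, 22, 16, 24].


MSE = 54/6 = 9
RMSE = √(54/6) = 3.0

3.0


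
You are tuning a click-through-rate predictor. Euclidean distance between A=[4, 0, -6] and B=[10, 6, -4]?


d = √((4-10)² + (0-6)² + (-6+ 4)²)
  = √(36 + 36 + 4)
  = √76 = 8.7178

8.7178


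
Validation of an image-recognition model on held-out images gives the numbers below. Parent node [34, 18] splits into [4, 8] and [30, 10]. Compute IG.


Parent = [34, 18], H_parent = 0.9306
H_left = 0.9183 (n=12), H_right = 0.8113 (n=40)
H_children = (12/52)·0.9183 + (40/52)·0.8113 = 0.836
IG = 0.9306 - 0.836 = 0.0946

0.0946


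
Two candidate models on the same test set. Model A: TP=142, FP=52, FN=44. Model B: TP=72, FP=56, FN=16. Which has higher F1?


Model A: P=142/194=0.732, R=142/186=0.7634, F1=2PR/(P+R)=2TP/(2TP+FP+FN)=284/380=0.7474
Model B: P=72/128=0.5625, R=72/88=0.8182, F1=2PR/(P+R)=2TP/(2TP+FP+FN)=144/216=0.6667
0.7474 > 0.6667 → Model A

Model A


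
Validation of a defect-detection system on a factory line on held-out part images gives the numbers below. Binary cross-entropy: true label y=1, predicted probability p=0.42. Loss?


BCE = -[y·ln(p) + (1-y)·ln(1-p)]
= -1·ln(0.42) - 0
= -ln(0.42) = 0.8675

0.8675


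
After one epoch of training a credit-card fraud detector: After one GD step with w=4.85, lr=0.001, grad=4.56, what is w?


w_new = w - α·∇
= 4.85 - 0.001·4.56
= 4.85 - 0.00456
= 4.84544

4.84544


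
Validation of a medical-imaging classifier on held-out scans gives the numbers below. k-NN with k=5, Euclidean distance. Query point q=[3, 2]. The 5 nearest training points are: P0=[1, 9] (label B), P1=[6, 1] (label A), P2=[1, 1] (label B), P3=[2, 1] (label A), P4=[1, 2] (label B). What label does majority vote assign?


d(q,P0) = 7.2801  (label B)
d(q,P1) = 3.1623  (label A)
d(q,P2) = 2.2361  (label B)
d(q,P3) = 1.4142  (label A)
d(q,P4) = 2.0  (label B)
Votes: A=2, B=3
Majority → B

B


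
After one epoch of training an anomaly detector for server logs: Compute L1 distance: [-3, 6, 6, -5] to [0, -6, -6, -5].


d = |-3-0| + |6+ 6| + |6+ 6| + |-5+ 5|
  = 3 + 12 + 12 + 0
  = 27

27


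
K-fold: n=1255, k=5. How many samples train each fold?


Fold size = 1255/5 = 251
Training per fold = 1255 - 251 = 1004

1004


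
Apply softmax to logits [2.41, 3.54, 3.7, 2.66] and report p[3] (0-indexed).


Exponentials: e^2.41=11.134, e^3.54=34.4669, e^3.7=40.4473, e^2.66=14.2963
Sum = 100.3445
Softmax = [0.111, 0.3435, 0.4031, 0.1425]
p[3] = 14.2963/100.3445 = 0.1425

0.1425


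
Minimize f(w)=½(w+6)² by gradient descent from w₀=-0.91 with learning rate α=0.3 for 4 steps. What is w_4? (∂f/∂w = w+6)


step 1: grad = -0.91+6 = 5.09; w = -0.91 - 0.3·(5.09) = -2.437
step 2: grad = -2.437+6 = 3.563; w = -2.437 - 0.3·(3.563) = -3.5059
step 3: grad = -3.5059+6 = 2.4941; w = -3.5059 - 0.3·(2.4941) = -4.25413
step 4: grad = -4.25413+6 = 1.74587; w = -4.25413 - 0.3·(1.74587) = -4.777891

-4.777891


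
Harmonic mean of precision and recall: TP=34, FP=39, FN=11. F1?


Precision = 34/73 = 0.4658
Recall = 34/45 = 0.7556
F1 = 2·P·R/(P+R) = 2·TP/(2·TP+FP+FN) = 68/(68+39+11) = 68/118 = 0.5763

0.5763


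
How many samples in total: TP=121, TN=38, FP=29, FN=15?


Total = TP + TN + FP + FN
= 121 + 38 + 29 + 15
= 203
(Predicted positive: 150, predicted negative: 53)

203


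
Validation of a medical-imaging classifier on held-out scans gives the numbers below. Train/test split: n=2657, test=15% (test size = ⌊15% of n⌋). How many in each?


Test = ⌊2657·15/100⌋ = 398
Train = 2657 - 398 = 2259

Train: 2259, Test: 398


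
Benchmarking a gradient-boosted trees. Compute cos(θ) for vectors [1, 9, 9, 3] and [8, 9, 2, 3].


A·B = 1·8 + 9·9 + 9·2 + 3·3 = 116
‖A‖ = √172 = 13.1149, ‖B‖ = √158 = 12.5698
cos = 116/(√172·√158) = 116/√27176 = 0.7037

0.7037


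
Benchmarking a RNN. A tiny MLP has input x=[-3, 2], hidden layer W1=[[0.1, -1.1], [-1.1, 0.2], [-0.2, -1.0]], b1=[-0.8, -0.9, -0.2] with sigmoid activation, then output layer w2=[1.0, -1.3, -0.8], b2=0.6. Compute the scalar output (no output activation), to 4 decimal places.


z1[0] = (0.1)·(-3) + (-1.1)·(2) - 0.8 = -3.3
z1[1] = (-1.1)·(-3) + (0.2)·(2) - 0.9 = 2.8
z1[2] = (-0.2)·(-3) + (-1.0)·(2) - 0.2 = -1.6
h = sigmoid(z1) = [0.0356, 0.9427, 0.168]
output = (1.0)·(0.0356) + (-1.3)·(0.9427) + (-0.8)·(0.168) + 0.6 = -0.7243

-0.7243


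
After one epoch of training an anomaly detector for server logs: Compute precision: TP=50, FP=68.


Precision = TP/(TP+FP)
= 50/(50+68)
= 50/118 = 42.37%

42.37%


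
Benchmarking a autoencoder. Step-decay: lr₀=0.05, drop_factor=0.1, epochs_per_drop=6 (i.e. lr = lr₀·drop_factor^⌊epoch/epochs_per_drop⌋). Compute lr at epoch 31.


n_drops = ⌊31/6⌋ = 5
lr = 0.05·0.1^5 = 0.05·0.00001 = 0.0000005

0.0000005


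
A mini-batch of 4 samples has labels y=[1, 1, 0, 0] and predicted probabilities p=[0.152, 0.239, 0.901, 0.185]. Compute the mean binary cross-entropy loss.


L[0] = -ln(0.152) = 1.8839
L[1] = -ln(0.239) = 1.4313
L[2] = -ln(1-0.901) = -ln(0.099) = 2.3126
L[3] = -ln(1-0.185) = -ln(0.815) = 0.2046
mean = (1.8839 + 1.4313 + 2.3126 + 0.2046)/4 = 1.4581

1.4581


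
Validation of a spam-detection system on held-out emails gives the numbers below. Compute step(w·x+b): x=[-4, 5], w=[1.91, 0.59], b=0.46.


z = (-4)·(1.91) + (5)·(0.59) + 0.46
  = -4.23
step(z) = 0 (z<0)

0


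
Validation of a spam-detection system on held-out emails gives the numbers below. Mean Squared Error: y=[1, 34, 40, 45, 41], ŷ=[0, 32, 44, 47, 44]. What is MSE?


Squared errors: (1-0)²=1, (34-32)²=4, (40-44)²=16, (45-47)²=4, (41-44)²=9
Sum = 34
MSE = 34/5 = 34/5

34/5


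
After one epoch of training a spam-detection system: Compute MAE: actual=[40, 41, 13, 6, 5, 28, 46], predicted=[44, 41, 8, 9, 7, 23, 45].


Absolute errors: |40-44|=4, |41-41|=0, |13-8|=5, |6-9|=3, |5-7|=2, |28-23|=5, |46-45|=1
Sum = 20
MAE = 20/7 = 20/7

20/7


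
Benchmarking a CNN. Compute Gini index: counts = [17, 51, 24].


Probabilities: [17/92, 51/92, 24/92] ≈ [0.1848, 0.5543, 0.2609]
Σpᵢ² = (289 + 2601 + 576)/92² = 3466/8464
Gini = 1 - Σpᵢ² = 1 - 3466/8464 = 0.5905

0.5905


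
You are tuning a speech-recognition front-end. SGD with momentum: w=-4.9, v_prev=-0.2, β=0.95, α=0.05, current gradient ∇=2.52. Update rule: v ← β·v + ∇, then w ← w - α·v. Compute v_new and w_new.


v_new = 0.95·-0.2 + 2.52 = -0.19 + 2.52 = 2.33
w_new = -4.9 - 0.05·2.33 = -4.9 - 0.1165 = -5.0165

v_new=2.33, w_new=-5.0165


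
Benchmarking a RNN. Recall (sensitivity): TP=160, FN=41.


Recall = TP/(TP+FN)
= 160/(160+41)
= 160/201 = 79.6%

79.6%


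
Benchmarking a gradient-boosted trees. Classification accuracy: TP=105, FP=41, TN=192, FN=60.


Accuracy = (TP+TN)/(TP+TN+FP+FN)
= (105+192)/(398)
= 297/398 = 74.62%

74.62%


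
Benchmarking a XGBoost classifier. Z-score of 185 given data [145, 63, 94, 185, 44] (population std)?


μ = 106.2, σ = 52.1513
z = (185 - 106.2)/52.1513 = 1.511

1.511


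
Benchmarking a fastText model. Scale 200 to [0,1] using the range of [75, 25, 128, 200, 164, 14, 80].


min=14, max=200
(200-14)/(200-14) = 186/186 = 1.0

1.0


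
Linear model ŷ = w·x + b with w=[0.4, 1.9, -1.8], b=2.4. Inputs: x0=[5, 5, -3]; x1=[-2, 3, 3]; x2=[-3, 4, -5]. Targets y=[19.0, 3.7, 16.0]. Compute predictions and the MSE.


ŷ0 = (0.4)·(5) + (1.9)·(5) + (-1.8)·(-3) + 2.4 = 19.3
ŷ1 = (0.4)·(-2) + (1.9)·(3) + (-1.8)·(3) + 2.4 = 1.9
ŷ2 = (0.4)·(-3) + (1.9)·(4) + (-1.8)·(-5) + 2.4 = 17.8
errors² = [0.09, 3.24, 3.24]
MSE = 6.5700/3 = 2.19

2.19


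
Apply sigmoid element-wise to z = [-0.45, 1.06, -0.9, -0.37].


σ(-0.45) = 1/(1+e^0.45) = 0.3894
σ(1.06) = 1/(1+e^-1.06) = 0.7427
σ(-0.9) = 1/(1+e^0.9) = 0.2891
σ(-0.37) = 1/(1+e^0.37) = 0.4085
result = [0.3894, 0.7427, 0.2891, 0.4085]

[0.3894, 0.7427, 0.2891, 0.4085]


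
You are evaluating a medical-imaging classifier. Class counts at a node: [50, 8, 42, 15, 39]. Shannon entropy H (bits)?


Probabilities: [50/154, 8/154, 42/154, 15/154, 39/154] ≈ [0.3247, 0.0519, 0.2727, 0.0974, 0.2532]
H = -((50/154)·log₂(50/154) + (8/154)·log₂(8/154) + (42/154)·log₂(42/154) + (15/154)·log₂(15/154) + (39/154)·log₂(39/154))
  = 2.0888 bits

2.0888 bits


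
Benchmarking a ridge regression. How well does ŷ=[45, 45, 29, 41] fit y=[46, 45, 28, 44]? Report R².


ȳ = 40.75
SS_res = Σ(y-ŷ)² = 11
SS_tot = Σ(y-ȳ)² = 218.75
R² = 1 - SS_res/SS_tot = 1 - 0.0503 = 0.9497

0.9497


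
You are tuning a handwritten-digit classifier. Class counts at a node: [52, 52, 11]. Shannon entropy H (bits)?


Probabilities: [52/115, 52/115, 11/115] ≈ [0.4522, 0.4522, 0.0957]
H = -((52/115)·log₂(52/115) + (52/115)·log₂(52/115) + (11/115)·log₂(11/115))
  = 1.3594 bits

1.3594 bits


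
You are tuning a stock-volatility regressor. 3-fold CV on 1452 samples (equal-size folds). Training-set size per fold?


Fold size = 1452/3 = 484
Training per fold = 1452 - 484 = 968

968


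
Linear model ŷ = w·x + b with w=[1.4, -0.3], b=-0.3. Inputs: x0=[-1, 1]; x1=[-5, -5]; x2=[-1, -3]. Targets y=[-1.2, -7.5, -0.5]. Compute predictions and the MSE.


ŷ0 = (1.4)·(-1) + (-0.3)·(1) - 0.3 = -2.0
ŷ1 = (1.4)·(-5) + (-0.3)·(-5) - 0.3 = -5.8
ŷ2 = (1.4)·(-1) + (-0.3)·(-3) - 0.3 = -0.8
errors² = [0.64, 2.89, 0.09]
MSE = 3.6200/3 = 1.2067

1.2067


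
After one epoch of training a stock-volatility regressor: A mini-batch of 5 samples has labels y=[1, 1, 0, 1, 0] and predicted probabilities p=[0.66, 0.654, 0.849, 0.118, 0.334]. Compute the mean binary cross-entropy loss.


L[0] = -ln(0.66) = 0.4155
L[1] = -ln(0.654) = 0.4246
L[2] = -ln(1-0.849) = -ln(0.151) = 1.8905
L[3] = -ln(0.118) = 2.1371
L[4] = -ln(1-0.334) = -ln(0.666) = 0.4065
mean = (0.4155 + 0.4246 + 1.8905 + 2.1371 + 0.4065)/5 = 1.0548

1.0548


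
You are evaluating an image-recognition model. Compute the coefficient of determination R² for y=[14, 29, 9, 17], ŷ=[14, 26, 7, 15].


ȳ = 17.25
SS_res = Σ(y-ŷ)² = 17
SS_tot = Σ(y-ȳ)² = 216.75
R² = 1 - SS_res/SS_tot = 1 - 0.0784 = 0.9216

0.9216


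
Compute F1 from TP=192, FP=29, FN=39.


Precision = 192/221 = 0.8688
Recall = 192/231 = 0.8312
F1 = 2·P·R/(P+R) = 2·TP/(2·TP+FP+FN) = 384/(384+29+39) = 384/452 = 0.8496

0.8496


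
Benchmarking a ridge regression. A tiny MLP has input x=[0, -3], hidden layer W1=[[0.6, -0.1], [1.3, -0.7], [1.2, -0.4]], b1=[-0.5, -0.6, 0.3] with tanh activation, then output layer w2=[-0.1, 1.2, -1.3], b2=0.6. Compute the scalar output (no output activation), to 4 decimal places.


z1[0] = (0.6)·(0) + (-0.1)·(-3) - 0.5 = -0.2
z1[1] = (1.3)·(0) + (-0.7)·(-3) - 0.6 = 1.5
z1[2] = (1.2)·(0) + (-0.4)·(-3) + 0.3 = 1.5
h = tanh(z1) = [-0.1974, 0.9051, 0.9051]
output = (-0.1)·(-0.1974) + (1.2)·(0.9051) + (-1.3)·(0.9051) + 0.6 = 0.5292

0.5292


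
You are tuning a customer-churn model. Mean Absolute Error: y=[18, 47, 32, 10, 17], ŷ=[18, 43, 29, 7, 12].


Absolute errors: |18-18|=0, |47-43|=4, |32-29|=3, |10-7|=3, |17-12|=5
Sum = 15
MAE = 15/5 = 3

3


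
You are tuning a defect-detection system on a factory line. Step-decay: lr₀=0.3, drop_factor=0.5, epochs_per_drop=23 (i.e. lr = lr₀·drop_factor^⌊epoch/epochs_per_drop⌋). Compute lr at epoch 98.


n_drops = ⌊98/23⌋ = 4
lr = 0.3·0.5^4 = 0.3·0.0625 = 0.01875

0.01875


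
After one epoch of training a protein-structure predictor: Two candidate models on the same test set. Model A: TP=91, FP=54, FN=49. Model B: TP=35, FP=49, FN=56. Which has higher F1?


Model A: P=91/145=0.6276, R=91/140=0.65, F1=2PR/(P+R)=2TP/(2TP+FP+FN)=182/285=0.6386
Model B: P=35/84=0.4167, R=35/91=0.3846, F1=2PR/(P+R)=2TP/(2TP+FP+FN)=70/175=0.4
0.6386 > 0.4 → Model A

Model A


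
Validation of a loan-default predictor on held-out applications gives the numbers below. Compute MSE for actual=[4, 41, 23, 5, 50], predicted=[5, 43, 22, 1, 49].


Squared errors: (4-5)²=1, (41-43)²=4, (23-22)²=1, (5-1)²=16, (50-49)²=1
Sum = 23
MSE = 23/5 = 23/5

23/5


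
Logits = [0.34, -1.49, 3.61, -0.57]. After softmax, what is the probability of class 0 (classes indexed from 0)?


Exponentials: e^0.34=1.4049, e^-1.49=0.2254, e^3.61=36.9661, e^-0.57=0.5655
Sum = 39.1619
Softmax = [0.0359, 0.0058, 0.9439, 0.0144]
p[0] = 1.4049/39.1619 = 0.0359

0.0359


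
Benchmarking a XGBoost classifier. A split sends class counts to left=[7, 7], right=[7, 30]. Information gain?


Parent = [14, 37], H_parent = 0.8479
H_left = 1 (n=14), H_right = 0.6998 (n=37)
H_children = (14/51)·1 + (37/51)·0.6998 = 0.7822
IG = 0.8479 - 0.7822 = 0.0657

0.0657


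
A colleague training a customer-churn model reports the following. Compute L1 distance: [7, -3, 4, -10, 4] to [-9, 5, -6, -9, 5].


d = |7+ 9| + |-3-5| + |4+ 6| + |-10+ 9| + |4-5|
  = 16 + 8 + 10 + 1 + 1
  = 36

36


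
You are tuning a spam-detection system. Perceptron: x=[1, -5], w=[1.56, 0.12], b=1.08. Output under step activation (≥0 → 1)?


z = (1)·(1.56) + (-5)·(0.12) + 1.08
  = 2.04
step(z) = 1 (z≥0)

1


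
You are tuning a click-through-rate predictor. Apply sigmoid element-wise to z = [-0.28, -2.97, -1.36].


σ(-0.28) = 1/(1+e^0.28) = 0.4305
σ(-2.97) = 1/(1+e^2.97) = 0.0488
σ(-1.36) = 1/(1+e^1.36) = 0.2042
result = [0.4305, 0.0488, 0.2042]

[0.4305, 0.0488, 0.2042]


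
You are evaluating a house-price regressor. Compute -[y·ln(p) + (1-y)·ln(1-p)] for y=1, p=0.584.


BCE = -[y·ln(p) + (1-y)·ln(1-p)]
= -1·ln(0.584) - 0
= -ln(0.584) = 0.5379

0.5379


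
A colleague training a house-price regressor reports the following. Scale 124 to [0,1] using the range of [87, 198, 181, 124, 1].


min=1, max=198
(124-1)/(198-1) = 123/197 = 0.6244

0.6244


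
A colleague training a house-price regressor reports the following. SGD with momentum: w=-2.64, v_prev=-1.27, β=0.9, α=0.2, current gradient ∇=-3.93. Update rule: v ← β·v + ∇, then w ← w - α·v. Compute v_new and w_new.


v_new = 0.9·-1.27 - 3.93 = -1.143 - 3.93 = -5.073
w_new = -2.64 - 0.2·-5.073 = -2.64 + 1.0146 = -1.6254

v_new=-5.073, w_new=-1.6254


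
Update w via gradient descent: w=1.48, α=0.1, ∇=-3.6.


w_new = w - α·∇
= 1.48 - 0.1·-3.6
= 1.48 + 0.36
= 1.84

1.84


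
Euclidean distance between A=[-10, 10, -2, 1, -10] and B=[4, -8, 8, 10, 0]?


d = √((-10-4)² + (10+ 8)² + (-2-8)² + (1-10)² + (-10-0)²)
  = √(196 + 324 + 100 + 81 + 100)
  = √801 = 28.3019

28.3019


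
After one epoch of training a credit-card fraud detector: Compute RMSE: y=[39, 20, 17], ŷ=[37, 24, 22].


MSE = 45/3 = 15
RMSE = √(45/3) = 3.873

3.873


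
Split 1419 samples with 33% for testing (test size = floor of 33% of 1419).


Test = ⌊1419·33/100⌋ = 468
Train = 1419 - 468 = 951

Train: 951, Test: 468


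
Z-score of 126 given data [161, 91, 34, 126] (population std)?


μ = 103, σ = 46.8988
z = (126 - 103)/46.8988 = 0.4904

0.4904


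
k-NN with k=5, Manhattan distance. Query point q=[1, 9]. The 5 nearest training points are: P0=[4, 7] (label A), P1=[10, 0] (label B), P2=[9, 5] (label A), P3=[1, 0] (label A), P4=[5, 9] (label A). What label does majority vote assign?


d(q,P0) = 5  (label A)
d(q,P1) = 18  (label B)
d(q,P2) = 12  (label A)
d(q,P3) = 9  (label A)
d(q,P4) = 4  (label A)
Votes: A=4, B=1
Majority → A

A


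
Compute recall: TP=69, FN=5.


Recall = TP/(TP+FN)
= 69/(69+5)
= 69/74 = 93.24%

93.24%


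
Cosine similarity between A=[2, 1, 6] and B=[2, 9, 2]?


A·B = 2·2 + 1·9 + 6·2 = 25
‖A‖ = √41 = 6.4031, ‖B‖ = √89 = 9.434
cos = 25/(√41·√89) = 25/√3649 = 0.4139

0.4139


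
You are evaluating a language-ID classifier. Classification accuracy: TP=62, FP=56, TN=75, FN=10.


Accuracy = (TP+TN)/(TP+TN+FP+FN)
= (62+75)/(203)
= 137/203 = 67.49%

67.49%


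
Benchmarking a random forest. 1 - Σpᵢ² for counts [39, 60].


Probabilities: [39/99, 60/99] ≈ [0.3939, 0.6061]
Σpᵢ² = (1521 + 3600)/99² = 5121/9801
Gini = 1 - Σpᵢ² = 1 - 5121/9801 = 0.4775

0.4775


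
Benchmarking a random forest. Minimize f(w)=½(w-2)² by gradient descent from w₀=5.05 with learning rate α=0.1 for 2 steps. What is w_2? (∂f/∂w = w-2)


step 1: grad = 5.05-2 = 3.05; w = 5.05 - 0.1·(3.05) = 4.745
step 2: grad = 4.745-2 = 2.745; w = 4.745 - 0.1·(2.745) = 4.4705

4.4705


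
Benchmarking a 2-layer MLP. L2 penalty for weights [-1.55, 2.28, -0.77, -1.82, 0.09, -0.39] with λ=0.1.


‖w‖₂² = (-1.55)² + (2.28)² + (-0.77)² + (-1.82)² + (0.09)² + (-0.39)²
     = 2.4025 + 5.1984 + 0.5929 + 3.3124 + 0.0081 + 0.1521
     = 11.6664
λ·‖w‖₂² = 0.1·11.6664 = 1.16664

1.16664


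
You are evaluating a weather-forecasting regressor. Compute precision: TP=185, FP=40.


Precision = TP/(TP+FP)
= 185/(185+40)
= 185/225 = 82.22%

82.22%


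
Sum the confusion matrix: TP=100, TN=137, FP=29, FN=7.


Total = TP + TN + FP + FN
= 100 + 137 + 29 + 7
= 273
(Predicted positive: 129, predicted negative: 144)

273


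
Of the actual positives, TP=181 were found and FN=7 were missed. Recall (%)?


Recall = TP/(TP+FN)
= 181/(181+7)
= 181/188 = 96.28%

96.28%


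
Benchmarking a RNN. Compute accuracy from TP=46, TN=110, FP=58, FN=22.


Accuracy = (TP+TN)/(TP+TN+FP+FN)
= (46+110)/(236)
= 156/236 = 66.1%

66.1%


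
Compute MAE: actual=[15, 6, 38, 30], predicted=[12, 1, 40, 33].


Absolute errors: |15-12|=3, |6-1|=5, |38-40|=2, |30-33|=3
Sum = 13
MAE = 13/4 = 13/4

13/4


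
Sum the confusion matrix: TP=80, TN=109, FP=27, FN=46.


Total = TP + TN + FP + FN
= 80 + 109 + 27 + 46
= 262
(Predicted positive: 107, predicted negative: 155)

262


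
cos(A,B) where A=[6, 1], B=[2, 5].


A·B = 6·2 + 1·5 = 17
‖A‖ = √37 = 6.0828, ‖B‖ = √29 = 5.3852
cos = 17/(√37·√29) = 17/√1073 = 0.519

0.519


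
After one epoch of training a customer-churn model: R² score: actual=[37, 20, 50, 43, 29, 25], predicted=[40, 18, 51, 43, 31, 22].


ȳ = 34
SS_res = Σ(y-ŷ)² = 27
SS_tot = Σ(y-ȳ)² = 648
R² = 1 - SS_res/SS_tot = 1 - 0.0417 = 0.9583

0.9583


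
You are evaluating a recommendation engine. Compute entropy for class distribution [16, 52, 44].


Probabilities: [16/112, 52/112, 44/112] ≈ [0.1429, 0.4643, 0.3929]
H = -((16/112)·log₂(16/112) + (52/112)·log₂(52/112) + (44/112)·log₂(44/112))
  = 1.4445 bits

1.4445 bits


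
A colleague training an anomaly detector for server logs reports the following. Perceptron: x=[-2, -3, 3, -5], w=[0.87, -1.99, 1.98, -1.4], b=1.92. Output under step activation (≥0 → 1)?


z = (-2)·(0.87) + (-3)·(-1.99) + (3)·(1.98) + (-5)·(-1.4) + 1.92
  = 19.09
step(z) = 1 (z≥0)

1


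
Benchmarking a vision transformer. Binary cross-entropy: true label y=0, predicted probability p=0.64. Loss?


BCE = -[y·ln(p) + (1-y)·ln(1-p)]
= -0 - 1·ln(1-0.64)
= -ln(0.36) = 1.0217

1.0217


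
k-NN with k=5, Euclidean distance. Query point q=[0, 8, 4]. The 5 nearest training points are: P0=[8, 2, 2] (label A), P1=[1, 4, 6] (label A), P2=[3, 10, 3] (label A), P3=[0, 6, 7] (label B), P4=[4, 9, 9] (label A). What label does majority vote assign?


d(q,P0) = 10.198  (label A)
d(q,P1) = 4.5826  (label A)
d(q,P2) = 3.7417  (label A)
d(q,P3) = 3.6056  (label B)
d(q,P4) = 6.4807  (label A)
Votes: A=4, B=1
Majority → A

A


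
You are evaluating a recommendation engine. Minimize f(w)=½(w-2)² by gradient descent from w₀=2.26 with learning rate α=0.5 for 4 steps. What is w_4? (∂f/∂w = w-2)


step 1: grad = 2.26-2 = 0.26; w = 2.26 - 0.5·(0.26) = 2.13
step 2: grad = 2.13-2 = 0.13; w = 2.13 - 0.5·(0.13) = 2.065
step 3: grad = 2.065-2 = 0.065; w = 2.065 - 0.5·(0.065) = 2.0325
step 4: grad = 2.0325-2 = 0.0325; w = 2.0325 - 0.5·(0.0325) = 2.01625

2.01625


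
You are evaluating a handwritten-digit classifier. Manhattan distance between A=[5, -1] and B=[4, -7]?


d = |5-4| + |-1+ 7|
  = 1 + 6
  = 7

7


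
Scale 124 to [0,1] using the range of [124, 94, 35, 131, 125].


min=35, max=131
(124-35)/(131-35) = 89/96 = 0.9271

0.9271


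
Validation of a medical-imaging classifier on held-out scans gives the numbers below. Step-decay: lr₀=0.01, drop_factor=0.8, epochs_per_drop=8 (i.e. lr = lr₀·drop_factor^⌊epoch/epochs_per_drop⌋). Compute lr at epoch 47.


n_drops = ⌊47/8⌋ = 5
lr = 0.01·0.8^5 = 0.01·0.32768 = 0.0032768

0.0032768


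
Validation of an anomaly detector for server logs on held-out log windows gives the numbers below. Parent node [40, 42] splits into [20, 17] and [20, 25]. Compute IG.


Parent = [40, 42], H_parent = 0.9996
H_left = 0.9953 (n=37), H_right = 0.9911 (n=45)
H_children = (37/82)·0.9953 + (45/82)·0.9911 = 0.993
IG = 0.9996 - 0.993 = 0.0066

0.0066


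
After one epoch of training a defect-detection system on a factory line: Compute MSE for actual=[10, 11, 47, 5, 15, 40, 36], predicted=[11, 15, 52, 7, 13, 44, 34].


Squared errors: (10-11)²=1, (11-15)²=16, (47-52)²=25, (5-7)²=4, (15-13)²=4, (40-44)²=16, (36-34)²=4
Sum = 70
MSE = 70/7 = 10

10


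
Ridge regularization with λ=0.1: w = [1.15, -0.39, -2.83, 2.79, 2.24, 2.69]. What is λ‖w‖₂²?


‖w‖₂² = (1.15)² + (-0.39)² + (-2.83)² + (2.79)² + (2.24)² + (2.69)²
     = 1.3225 + 0.1521 + 8.0089 + 7.7841 + 5.0176 + 7.2361
     = 29.5213
λ·‖w‖₂² = 0.1·29.5213 = 2.95213

2.95213


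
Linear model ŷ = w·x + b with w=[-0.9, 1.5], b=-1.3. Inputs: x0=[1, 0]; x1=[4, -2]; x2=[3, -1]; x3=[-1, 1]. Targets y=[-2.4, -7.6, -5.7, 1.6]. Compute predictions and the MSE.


ŷ0 = (-0.9)·(1) + (1.5)·(0) - 1.3 = -2.2
ŷ1 = (-0.9)·(4) + (1.5)·(-2) - 1.3 = -7.9
ŷ2 = (-0.9)·(3) + (1.5)·(-1) - 1.3 = -5.5
ŷ3 = (-0.9)·(-1) + (1.5)·(1) - 1.3 = 1.1
errors² = [0.04, 0.09, 0.04, 0.25]
MSE = 0.4200/4 = 0.105

0.105


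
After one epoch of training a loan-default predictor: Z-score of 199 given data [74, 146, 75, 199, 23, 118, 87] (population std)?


μ = 103.1429, σ = 52.8757
z = (199 - 103.1429)/52.8757 = 1.8129

1.8129


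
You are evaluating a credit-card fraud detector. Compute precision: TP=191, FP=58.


Precision = TP/(TP+FP)
= 191/(191+58)
= 191/249 = 76.71%

76.71%


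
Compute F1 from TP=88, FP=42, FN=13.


Precision = 88/130 = 0.6769
Recall = 88/101 = 0.8713
F1 = 2·P·R/(P+R) = 2·TP/(2·TP+FP+FN) = 176/(176+42+13) = 176/231 = 0.7619

0.7619


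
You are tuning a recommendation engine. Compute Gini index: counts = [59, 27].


Probabilities: [59/86, 27/86] ≈ [0.686, 0.314]
Σpᵢ² = (3481 + 729)/86² = 4210/7396
Gini = 1 - Σpᵢ² = 1 - 4210/7396 = 0.4308

0.4308


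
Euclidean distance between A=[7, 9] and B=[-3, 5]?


d = √((7+ 3)² + (9-5)²)
  = √(100 + 16)
  = √116 = 10.7703

10.7703


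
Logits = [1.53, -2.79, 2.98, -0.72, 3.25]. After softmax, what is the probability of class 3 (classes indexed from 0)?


Exponentials: e^1.53=4.6182, e^-2.79=0.0614, e^2.98=19.6878, e^-0.72=0.4868, e^3.25=25.7903
Sum = 50.6445
Softmax = [0.0912, 0.0012, 0.3887, 0.0096, 0.5092]
p[3] = 0.4868/50.6445 = 0.0096

0.0096


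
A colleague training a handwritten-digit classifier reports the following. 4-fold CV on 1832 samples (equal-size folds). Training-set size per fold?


Fold size = 1832/4 = 458
Training per fold = 1832 - 458 = 1374

1374


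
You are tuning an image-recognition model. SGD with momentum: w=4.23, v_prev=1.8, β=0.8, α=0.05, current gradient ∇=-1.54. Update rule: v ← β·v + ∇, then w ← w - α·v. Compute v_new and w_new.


v_new = 0.8·1.8 - 1.54 = 1.44 - 1.54 = -0.1
w_new = 4.23 - 0.05·-0.1 = 4.23 + 0.005 = 4.235

v_new=-0.1, w_new=4.235


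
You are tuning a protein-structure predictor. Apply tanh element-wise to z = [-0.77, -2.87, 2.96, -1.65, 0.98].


tanh(-0.77) = -0.6469
tanh(-2.87) = -0.9936
tanh(2.96) = 0.9946
tanh(-1.65) = -0.9289
tanh(0.98) = 0.7531
result = [-0.6469, -0.9936, 0.9946, -0.9289, 0.7531]

[-0.6469, -0.9936, 0.9946, -0.9289, 0.7531]


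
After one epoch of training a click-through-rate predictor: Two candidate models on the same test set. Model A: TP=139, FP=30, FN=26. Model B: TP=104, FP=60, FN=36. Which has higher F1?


Model A: P=139/169=0.8225, R=139/165=0.8424, F1=2PR/(P+R)=2TP/(2TP+FP+FN)=278/334=0.8323
Model B: P=104/164=0.6341, R=104/140=0.7429, F1=2PR/(P+R)=2TP/(2TP+FP+FN)=208/304=0.6842
0.8323 > 0.6842 → Model A

Model A


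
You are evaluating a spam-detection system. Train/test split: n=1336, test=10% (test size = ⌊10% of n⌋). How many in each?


Test = ⌊1336·10/100⌋ = 133
Train = 1336 - 133 = 1203

Train: 1203, Test: 133


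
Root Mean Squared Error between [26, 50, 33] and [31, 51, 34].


MSE = 27/3 = 9
RMSE = √(27/3) = 3.0

3.0


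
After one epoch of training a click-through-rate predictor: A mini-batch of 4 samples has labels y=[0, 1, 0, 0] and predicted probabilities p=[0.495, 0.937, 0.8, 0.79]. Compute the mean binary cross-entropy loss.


L[0] = -ln(1-0.495) = -ln(0.505) = 0.6832
L[1] = -ln(0.937) = 0.0651
L[2] = -ln(1-0.8) = -ln(0.2) = 1.6094
L[3] = -ln(1-0.79) = -ln(0.21) = 1.5606
mean = (0.6832 + 0.0651 + 1.6094 + 1.5606)/4 = 0.9796

0.9796


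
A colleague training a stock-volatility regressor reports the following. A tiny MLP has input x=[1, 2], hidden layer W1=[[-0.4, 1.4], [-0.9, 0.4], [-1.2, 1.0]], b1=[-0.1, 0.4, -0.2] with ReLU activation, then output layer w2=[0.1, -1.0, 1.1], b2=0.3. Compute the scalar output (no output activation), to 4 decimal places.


z1[0] = (-0.4)·(1) + (1.4)·(2) - 0.1 = 2.3
z1[1] = (-0.9)·(1) + (0.4)·(2) + 0.4 = 0.3
z1[2] = (-1.2)·(1) + (1.0)·(2) - 0.2 = 0.6
h = ReLU(z1) = [2.3, 0.3, 0.6]
output = (0.1)·(2.3) + (-1.0)·(0.3) + (1.1)·(0.6) + 0.3 = 0.89

0.89


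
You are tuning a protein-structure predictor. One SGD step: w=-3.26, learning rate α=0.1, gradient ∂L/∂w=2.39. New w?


w_new = w - α·∇
= -3.26 - 0.1·2.39
= -3.26 - 0.239
= -3.499

-3.499


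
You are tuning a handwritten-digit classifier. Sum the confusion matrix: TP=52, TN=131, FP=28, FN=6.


Total = TP + TN + FP + FN
= 52 + 131 + 28 + 6
= 217
(Predicted positive: 80, predicted negative: 137)

217


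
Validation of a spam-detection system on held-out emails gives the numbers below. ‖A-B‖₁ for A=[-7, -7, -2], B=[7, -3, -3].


d = |-7-7| + |-7+ 3| + |-2+ 3|
  = 14 + 4 + 1
  = 19

19


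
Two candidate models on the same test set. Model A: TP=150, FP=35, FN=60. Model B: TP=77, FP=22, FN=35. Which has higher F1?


Model A: P=150/185=0.8108, R=150/210=0.7143, F1=2PR/(P+R)=2TP/(2TP+FP+FN)=300/395=0.7595
Model B: P=77/99=0.7778, R=77/112=0.6875, F1=2PR/(P+R)=2TP/(2TP+FP+FN)=154/211=0.7299
0.7595 > 0.7299 → Model A

Model A


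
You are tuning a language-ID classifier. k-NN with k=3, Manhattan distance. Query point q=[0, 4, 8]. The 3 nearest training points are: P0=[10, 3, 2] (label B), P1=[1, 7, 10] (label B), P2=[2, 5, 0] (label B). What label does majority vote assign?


d(q,P0) = 17  (label B)
d(q,P1) = 6  (label B)
d(q,P2) = 11  (label B)
Votes: A=0, B=3
Majority → B

B


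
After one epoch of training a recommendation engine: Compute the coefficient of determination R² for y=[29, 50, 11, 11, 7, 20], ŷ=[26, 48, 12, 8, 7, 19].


ȳ = 21.3333
SS_res = Σ(y-ŷ)² = 24
SS_tot = Σ(y-ȳ)² = 1301.33
R² = 1 - SS_res/SS_tot = 1 - 0.0184 = 0.9816

0.9816


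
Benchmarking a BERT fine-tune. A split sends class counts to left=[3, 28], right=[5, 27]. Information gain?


Parent = [8, 55], H_parent = 0.5491
H_left = 0.4587 (n=31), H_right = 0.6253 (n=32)
H_children = (31/63)·0.4587 + (32/63)·0.6253 = 0.5433
IG = 0.5491 - 0.5433 = 0.0058

0.0058


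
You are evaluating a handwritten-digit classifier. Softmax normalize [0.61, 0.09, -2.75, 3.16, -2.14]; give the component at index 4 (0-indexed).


Exponentials: e^0.61=1.8404, e^0.09=1.0942, e^-2.75=0.0639, e^3.16=23.5706, e^-2.14=0.1177
Sum = 26.6868
Softmax = [0.069, 0.041, 0.0024, 0.8832, 0.0044]
p[4] = 0.1177/26.6868 = 0.0044

0.0044


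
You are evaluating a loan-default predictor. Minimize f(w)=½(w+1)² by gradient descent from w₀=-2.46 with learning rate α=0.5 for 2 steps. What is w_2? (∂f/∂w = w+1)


step 1: grad = -2.46+1 = -1.46; w = -2.46 - 0.5·(-1.46) = -1.73
step 2: grad = -1.73+1 = -0.73; w = -1.73 - 0.5·(-0.73) = -1.365

-1.365


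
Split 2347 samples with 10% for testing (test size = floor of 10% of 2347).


Test = ⌊2347·10/100⌋ = 234
Train = 2347 - 234 = 2113

Train: 2113, Test: 234


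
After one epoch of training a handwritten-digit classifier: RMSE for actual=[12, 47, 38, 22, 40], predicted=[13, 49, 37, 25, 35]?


MSE = 40/5 = 8
RMSE = √(40/5) = 2.8284

2.8284


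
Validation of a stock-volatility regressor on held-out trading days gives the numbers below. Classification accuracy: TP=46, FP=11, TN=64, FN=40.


Accuracy = (TP+TN)/(TP+TN+FP+FN)
= (46+64)/(161)
= 110/161 = 68.32%

68.32%


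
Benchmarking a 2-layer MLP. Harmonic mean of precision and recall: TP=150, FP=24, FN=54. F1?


Precision = 150/174 = 0.8621
Recall = 150/204 = 0.7353
F1 = 2·P·R/(P+R) = 2·TP/(2·TP+FP+FN) = 300/(300+24+54) = 300/378 = 0.7937

0.7937


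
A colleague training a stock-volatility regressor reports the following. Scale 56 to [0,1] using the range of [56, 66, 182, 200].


min=56, max=200
(56-56)/(200-56) = 0/144 = 0.0

0.0


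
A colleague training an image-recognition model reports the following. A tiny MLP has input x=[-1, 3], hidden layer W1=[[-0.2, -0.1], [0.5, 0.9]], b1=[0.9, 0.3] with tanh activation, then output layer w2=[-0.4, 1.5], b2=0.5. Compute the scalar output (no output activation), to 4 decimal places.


z1[0] = (-0.2)·(-1) + (-0.1)·(3) + 0.9 = 0.8
z1[1] = (0.5)·(-1) + (0.9)·(3) + 0.3 = 2.5
h = tanh(z1) = [0.664, 0.9866]
output = (-0.4)·(0.664) + (1.5)·(0.9866) + 0.5 = 1.7143

1.7143


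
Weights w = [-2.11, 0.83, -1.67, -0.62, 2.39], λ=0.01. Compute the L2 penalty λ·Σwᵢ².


‖w‖₂² = (-2.11)² + (0.83)² + (-1.67)² + (-0.62)² + (2.39)²
     = 4.4521 + 0.6889 + 2.7889 + 0.3844 + 5.7121
     = 14.0264
λ·‖w‖₂² = 0.01·14.0264 = 0.140264

0.140264


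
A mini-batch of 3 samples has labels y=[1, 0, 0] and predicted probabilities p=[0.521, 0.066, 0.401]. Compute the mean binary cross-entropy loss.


L[0] = -ln(0.521) = 0.652
L[1] = -ln(1-0.066) = -ln(0.934) = 0.0683
L[2] = -ln(1-0.401) = -ln(0.599) = 0.5125
mean = (0.652 + 0.0683 + 0.5125)/3 = 0.4109

0.4109


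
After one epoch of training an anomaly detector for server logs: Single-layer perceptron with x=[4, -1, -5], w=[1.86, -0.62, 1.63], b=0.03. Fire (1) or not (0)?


z = (4)·(1.86) + (-1)·(-0.62) + (-5)·(1.63) + 0.03
  = -0.06
step(z) = 0 (z<0)

0


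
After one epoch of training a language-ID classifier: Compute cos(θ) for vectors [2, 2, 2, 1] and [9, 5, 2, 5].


A·B = 2·9 + 2·5 + 2·2 + 1·5 = 37
‖A‖ = √13 = 3.6056, ‖B‖ = √135 = 11.619
cos = 37/(√13·√135) = 37/√1755 = 0.8832

0.8832


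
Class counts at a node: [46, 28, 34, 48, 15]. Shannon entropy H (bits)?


Probabilities: [46/171, 28/171, 34/171, 48/171, 15/171] ≈ [0.269, 0.1637, 0.1988, 0.2807, 0.0877]
H = -((46/171)·log₂(46/171) + (28/171)·log₂(28/171) + (34/171)·log₂(34/171) + (48/171)·log₂(48/171) + (15/171)·log₂(15/171))
  = 2.2229 bits

2.2229 bits


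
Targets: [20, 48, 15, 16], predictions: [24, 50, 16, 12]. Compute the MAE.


Absolute errors: |20-24|=4, |48-50|=2, |15-16|=1, |16-12|=4
Sum = 11
MAE = 11/4 = 11/4

11/4


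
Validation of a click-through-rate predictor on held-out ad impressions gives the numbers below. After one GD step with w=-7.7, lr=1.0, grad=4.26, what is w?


w_new = w - α·∇
= -7.7 - 1.0·4.26
= -7.7 - 4.26
= -11.96

-11.96


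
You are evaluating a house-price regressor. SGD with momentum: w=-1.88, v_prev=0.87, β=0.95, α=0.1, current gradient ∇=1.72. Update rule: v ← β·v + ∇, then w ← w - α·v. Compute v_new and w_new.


v_new = 0.95·0.87 + 1.72 = 0.8265 + 1.72 = 2.5465
w_new = -1.88 - 0.1·2.5465 = -1.88 - 0.25465 = -2.13465

v_new=2.5465, w_new=-2.13465


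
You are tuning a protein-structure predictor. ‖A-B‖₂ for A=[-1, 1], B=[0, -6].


d = √((-1-0)² + (1+ 6)²)
  = √(1 + 49)
  = √50 = 7.0711

7.0711


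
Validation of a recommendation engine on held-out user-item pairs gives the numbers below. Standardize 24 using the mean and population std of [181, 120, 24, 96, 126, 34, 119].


μ = 100, σ = 50.9145
z = (24 - 100)/50.9145 = -1.4927

-1.4927


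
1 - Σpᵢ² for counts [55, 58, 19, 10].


Probabilities: [55/142, 58/142, 19/142, 10/142] ≈ [0.3873, 0.4085, 0.1338, 0.0704]
Σpᵢ² = (3025 + 3364 + 361 + 100)/142² = 6850/20164
Gini = 1 - Σpᵢ² = 1 - 6850/20164 = 0.6603

0.6603


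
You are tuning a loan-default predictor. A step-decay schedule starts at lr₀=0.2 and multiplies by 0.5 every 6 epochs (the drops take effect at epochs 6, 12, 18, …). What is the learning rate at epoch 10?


n_drops = ⌊10/6⌋ = 1
lr = 0.2·0.5^1 = 0.2·0.5 = 0.1

0.1


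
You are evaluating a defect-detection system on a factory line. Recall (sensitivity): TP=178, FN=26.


Recall = TP/(TP+FN)
= 178/(178+26)
= 178/204 = 87.25%

87.25%


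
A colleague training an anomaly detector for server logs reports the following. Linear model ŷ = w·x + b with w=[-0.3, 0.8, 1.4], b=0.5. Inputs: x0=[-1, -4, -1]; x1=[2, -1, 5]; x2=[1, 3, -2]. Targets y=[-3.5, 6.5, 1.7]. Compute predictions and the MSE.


ŷ0 = (-0.3)·(-1) + (0.8)·(-4) + (1.4)·(-1) + 0.5 = -3.8
ŷ1 = (-0.3)·(2) + (0.8)·(-1) + (1.4)·(5) + 0.5 = 6.1
ŷ2 = (-0.3)·(1) + (0.8)·(3) + (1.4)·(-2) + 0.5 = -0.2
errors² = [0.09, 0.16, 3.61]
MSE = 3.8600/3 = 1.2867

1.2867
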